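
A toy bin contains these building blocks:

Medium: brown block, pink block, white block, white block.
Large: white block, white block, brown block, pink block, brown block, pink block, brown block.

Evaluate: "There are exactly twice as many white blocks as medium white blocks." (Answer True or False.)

|white blocks| = 4.
|medium white blocks| = 2.
The claim requires 4 = 2 × 2 = 4, which holds.

True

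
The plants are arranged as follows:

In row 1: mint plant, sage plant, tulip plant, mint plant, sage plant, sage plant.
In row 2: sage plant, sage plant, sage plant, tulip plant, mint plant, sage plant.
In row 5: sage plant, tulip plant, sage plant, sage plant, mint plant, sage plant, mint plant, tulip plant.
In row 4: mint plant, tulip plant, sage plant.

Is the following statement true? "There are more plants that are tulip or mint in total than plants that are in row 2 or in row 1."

plants that are tulip or mint: 11.
plants in row 2 or in row 1: 12.
The claim requires 11 > 12, which does not hold.

False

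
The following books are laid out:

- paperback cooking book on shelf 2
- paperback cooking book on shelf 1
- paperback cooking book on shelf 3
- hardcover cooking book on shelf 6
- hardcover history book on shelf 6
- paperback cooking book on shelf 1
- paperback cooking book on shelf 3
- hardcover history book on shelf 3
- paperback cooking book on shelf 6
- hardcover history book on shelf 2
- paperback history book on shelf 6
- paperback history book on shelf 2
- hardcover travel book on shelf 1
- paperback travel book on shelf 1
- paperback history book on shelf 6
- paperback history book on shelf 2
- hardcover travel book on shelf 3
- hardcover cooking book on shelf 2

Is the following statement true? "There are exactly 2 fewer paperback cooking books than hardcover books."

False

|paperback cooking books| = 6.
|hardcover books| = 7.
The claim requires 7 − 6 (= 1) to equal 2, which does not hold.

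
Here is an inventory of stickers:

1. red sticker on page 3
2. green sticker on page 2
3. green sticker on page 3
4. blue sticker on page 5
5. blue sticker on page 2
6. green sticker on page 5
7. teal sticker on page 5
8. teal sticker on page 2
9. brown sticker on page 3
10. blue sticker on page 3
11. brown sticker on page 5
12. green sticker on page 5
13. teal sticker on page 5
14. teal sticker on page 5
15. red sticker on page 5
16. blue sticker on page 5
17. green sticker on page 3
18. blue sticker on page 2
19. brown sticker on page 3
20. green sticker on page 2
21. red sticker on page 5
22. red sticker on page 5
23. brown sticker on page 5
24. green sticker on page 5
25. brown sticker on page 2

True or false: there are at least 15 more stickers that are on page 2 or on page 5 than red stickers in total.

True

|stickers on page 2 or on page 5| = 19.
|red stickers| = 4.
The claim requires 19 − 4 = 15 ≥ 15, which holds.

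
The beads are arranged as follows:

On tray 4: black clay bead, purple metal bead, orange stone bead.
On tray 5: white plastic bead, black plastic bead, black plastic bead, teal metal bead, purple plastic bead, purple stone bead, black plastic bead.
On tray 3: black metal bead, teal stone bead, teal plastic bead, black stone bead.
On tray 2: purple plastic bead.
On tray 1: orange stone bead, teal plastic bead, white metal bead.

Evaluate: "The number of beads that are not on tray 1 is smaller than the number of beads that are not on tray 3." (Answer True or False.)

|beads that are not on tray 1| = 15.
|beads that are not on tray 3| = 14.
The claim requires 15 < 14, which does not hold.

False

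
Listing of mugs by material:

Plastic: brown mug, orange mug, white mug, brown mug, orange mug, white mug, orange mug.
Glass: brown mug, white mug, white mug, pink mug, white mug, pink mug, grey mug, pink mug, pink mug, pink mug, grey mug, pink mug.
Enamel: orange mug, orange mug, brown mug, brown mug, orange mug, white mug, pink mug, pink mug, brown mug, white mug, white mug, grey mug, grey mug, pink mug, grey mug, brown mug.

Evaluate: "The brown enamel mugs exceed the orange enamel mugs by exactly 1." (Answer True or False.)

True

brown enamel mugs: 4.
orange enamel mugs: 3.
The claim requires 4 − 3 (= 1) to equal 1, which holds.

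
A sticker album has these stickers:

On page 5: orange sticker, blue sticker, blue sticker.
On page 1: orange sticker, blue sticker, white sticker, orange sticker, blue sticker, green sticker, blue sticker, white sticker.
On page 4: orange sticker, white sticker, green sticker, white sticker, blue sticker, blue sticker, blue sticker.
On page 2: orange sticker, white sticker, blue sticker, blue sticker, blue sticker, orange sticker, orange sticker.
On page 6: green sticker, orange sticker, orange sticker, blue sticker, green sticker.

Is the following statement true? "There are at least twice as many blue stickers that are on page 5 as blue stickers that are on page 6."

True

|blue stickers on page 5| = 2.
|blue stickers on page 6| = 1.
The claim requires 2 ≥ 2 × 1 = 2, which holds.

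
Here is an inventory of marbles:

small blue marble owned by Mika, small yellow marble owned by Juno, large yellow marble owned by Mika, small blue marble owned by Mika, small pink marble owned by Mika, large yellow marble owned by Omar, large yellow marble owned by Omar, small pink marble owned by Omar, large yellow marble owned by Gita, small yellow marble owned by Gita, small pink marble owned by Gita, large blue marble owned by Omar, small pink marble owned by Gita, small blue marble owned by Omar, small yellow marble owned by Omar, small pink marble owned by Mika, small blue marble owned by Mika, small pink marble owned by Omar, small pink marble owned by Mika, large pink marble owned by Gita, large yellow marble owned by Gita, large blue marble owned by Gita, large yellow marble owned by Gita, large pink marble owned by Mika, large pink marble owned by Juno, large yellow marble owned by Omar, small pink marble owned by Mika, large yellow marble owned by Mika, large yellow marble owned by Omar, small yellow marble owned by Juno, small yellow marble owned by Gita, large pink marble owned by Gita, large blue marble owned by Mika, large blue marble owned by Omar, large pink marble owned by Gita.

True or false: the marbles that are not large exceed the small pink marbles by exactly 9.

|marbles that are not large| = 17.
|small pink marbles| = 8.
The claim requires 17 − 8 (= 9) to equal 9, which holds.

True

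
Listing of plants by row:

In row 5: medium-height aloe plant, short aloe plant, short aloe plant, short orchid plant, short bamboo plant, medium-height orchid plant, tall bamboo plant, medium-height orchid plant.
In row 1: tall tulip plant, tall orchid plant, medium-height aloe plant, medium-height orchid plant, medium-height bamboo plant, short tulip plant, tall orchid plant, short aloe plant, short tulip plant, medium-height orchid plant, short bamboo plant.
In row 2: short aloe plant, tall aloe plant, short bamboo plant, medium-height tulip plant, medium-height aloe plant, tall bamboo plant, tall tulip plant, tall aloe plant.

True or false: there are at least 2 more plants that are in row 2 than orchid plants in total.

False

There are 8 plants in row 2.
There are 7 orchid plants.
The claim requires 8 − 7 = 1 ≥ 2, which does not hold.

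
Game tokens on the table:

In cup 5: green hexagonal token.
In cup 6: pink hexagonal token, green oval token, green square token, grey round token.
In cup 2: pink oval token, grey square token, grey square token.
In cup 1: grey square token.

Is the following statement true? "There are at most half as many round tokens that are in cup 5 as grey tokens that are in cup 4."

True

There are 0 round tokens in cup 5.
There are 0 grey tokens in cup 4.
The claim requires 2 × 0 = 0 ≤ 0, which holds.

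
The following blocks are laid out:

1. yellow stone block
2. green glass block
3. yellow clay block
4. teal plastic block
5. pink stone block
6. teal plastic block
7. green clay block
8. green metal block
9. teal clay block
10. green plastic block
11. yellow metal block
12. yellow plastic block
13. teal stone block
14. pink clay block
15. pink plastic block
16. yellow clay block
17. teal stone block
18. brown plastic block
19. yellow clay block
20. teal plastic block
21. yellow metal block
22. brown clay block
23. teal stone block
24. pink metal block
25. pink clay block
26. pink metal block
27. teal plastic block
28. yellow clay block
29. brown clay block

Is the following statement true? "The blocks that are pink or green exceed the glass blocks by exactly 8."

False

There are 10 blocks that are pink or green.
There is 1 glass block.
The claim requires 10 − 1 (= 9) to equal 8, which does not hold.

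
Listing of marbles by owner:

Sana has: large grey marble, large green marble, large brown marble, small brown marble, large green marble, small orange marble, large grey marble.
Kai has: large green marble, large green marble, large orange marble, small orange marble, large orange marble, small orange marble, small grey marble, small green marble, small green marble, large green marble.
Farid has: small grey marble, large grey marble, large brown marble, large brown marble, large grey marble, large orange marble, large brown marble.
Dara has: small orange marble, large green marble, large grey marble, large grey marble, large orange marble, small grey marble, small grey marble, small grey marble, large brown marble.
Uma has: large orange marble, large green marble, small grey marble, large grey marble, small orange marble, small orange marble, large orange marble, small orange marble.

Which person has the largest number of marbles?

Kai

Counts by owner: Kai→10, Dara→9, Uma→8, Farid→7, Sana→7.
The maximum is 10, held uniquely by Kai.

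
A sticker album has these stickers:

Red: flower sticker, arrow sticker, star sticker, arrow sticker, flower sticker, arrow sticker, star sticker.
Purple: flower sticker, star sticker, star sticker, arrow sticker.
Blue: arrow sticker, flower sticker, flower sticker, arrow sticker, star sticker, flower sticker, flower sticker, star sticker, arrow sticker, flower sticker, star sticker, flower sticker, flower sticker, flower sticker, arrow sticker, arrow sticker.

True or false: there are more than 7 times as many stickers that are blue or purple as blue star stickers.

There are 20 stickers that are blue or purple.
There are 3 blue star stickers.
The claim requires 20 > 7 × 3 = 21, which does not hold.

False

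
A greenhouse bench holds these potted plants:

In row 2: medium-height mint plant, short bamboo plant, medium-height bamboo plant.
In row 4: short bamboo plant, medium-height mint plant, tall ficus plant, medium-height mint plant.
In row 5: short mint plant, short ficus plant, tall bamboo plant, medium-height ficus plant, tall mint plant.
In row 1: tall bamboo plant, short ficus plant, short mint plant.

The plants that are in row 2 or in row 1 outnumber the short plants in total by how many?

0

plants in row 2 or in row 1: 6.
short plants: 6.
6 − 6 = 0.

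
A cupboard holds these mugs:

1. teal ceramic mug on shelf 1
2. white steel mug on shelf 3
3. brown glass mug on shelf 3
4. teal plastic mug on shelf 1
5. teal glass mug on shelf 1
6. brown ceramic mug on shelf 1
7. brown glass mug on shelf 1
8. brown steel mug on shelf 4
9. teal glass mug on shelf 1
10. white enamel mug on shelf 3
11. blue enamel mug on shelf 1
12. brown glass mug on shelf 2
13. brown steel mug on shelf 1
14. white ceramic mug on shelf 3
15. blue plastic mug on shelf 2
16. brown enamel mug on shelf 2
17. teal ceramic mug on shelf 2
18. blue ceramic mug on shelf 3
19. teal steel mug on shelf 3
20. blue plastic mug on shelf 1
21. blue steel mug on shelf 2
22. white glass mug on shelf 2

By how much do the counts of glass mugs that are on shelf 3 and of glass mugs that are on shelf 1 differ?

2

glass mugs on shelf 3: 1. glass mugs on shelf 1: 3.
|1 − 3| = 3 − 1 = 2.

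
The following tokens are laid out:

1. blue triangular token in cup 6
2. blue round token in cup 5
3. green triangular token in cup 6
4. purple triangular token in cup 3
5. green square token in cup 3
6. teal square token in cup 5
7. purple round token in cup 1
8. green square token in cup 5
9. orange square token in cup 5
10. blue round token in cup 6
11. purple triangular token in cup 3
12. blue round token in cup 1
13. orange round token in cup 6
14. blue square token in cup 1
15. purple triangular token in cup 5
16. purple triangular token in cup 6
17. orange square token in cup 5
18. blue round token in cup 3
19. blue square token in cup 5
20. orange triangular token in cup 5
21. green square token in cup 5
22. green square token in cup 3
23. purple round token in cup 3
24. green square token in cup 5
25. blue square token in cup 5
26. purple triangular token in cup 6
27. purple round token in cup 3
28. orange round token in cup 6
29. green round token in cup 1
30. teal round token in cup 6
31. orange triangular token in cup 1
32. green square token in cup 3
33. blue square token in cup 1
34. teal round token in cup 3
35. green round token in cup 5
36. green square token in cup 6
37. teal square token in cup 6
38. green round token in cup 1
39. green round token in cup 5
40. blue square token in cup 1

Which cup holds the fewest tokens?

Counts by cup: cup 5→13, cup 6→10, cup 3→9, cup 1→8.
The minimum is 8, held uniquely by cup 1.

cup 1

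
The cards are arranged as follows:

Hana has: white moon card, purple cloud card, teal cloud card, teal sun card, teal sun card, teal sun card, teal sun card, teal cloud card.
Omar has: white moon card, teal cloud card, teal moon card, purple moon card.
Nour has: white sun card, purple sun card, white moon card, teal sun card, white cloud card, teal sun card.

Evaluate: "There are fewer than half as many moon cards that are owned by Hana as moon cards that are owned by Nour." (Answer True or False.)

Count of moon cards owned by Hana: 1.
Count of moon cards owned by Nour: 1.
The claim requires 2 × 1 = 2 < 1, which does not hold.

False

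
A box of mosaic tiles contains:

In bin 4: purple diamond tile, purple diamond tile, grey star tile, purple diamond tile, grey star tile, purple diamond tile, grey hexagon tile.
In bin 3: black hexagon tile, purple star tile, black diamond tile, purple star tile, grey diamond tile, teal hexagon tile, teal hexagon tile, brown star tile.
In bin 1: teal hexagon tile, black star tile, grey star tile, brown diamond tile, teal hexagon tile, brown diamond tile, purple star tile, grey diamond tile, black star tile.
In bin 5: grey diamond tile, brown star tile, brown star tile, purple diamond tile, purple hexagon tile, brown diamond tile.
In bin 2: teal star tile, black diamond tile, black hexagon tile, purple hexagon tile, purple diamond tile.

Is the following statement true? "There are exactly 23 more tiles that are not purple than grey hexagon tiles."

True

|tiles that are not purple| = 24.
|grey hexagon tiles| = 1.
The claim requires 24 − 1 (= 23) to equal 23, which holds.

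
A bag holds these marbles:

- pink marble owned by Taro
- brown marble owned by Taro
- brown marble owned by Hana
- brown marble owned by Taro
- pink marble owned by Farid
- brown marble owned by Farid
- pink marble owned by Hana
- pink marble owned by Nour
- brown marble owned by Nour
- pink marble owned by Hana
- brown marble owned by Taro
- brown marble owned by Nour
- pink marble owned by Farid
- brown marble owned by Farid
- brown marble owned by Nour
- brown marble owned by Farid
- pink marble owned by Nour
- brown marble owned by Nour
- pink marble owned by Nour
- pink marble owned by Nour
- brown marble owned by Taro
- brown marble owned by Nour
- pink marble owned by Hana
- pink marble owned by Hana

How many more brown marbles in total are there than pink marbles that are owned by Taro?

12

brown marbles: 13.
pink marbles owned by Taro: 1.
13 − 1 = 12.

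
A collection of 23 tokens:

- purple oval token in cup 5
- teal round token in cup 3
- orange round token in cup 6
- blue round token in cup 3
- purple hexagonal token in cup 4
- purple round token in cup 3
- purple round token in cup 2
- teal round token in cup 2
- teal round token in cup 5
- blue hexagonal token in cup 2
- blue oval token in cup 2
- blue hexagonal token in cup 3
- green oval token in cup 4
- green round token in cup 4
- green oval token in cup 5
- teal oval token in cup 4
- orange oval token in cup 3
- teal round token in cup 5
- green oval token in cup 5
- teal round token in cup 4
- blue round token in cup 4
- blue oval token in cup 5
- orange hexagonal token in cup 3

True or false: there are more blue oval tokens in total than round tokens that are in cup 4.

False

|blue oval tokens| = 2.
|round tokens in cup 4| = 3.
The claim requires 2 > 3, which does not hold.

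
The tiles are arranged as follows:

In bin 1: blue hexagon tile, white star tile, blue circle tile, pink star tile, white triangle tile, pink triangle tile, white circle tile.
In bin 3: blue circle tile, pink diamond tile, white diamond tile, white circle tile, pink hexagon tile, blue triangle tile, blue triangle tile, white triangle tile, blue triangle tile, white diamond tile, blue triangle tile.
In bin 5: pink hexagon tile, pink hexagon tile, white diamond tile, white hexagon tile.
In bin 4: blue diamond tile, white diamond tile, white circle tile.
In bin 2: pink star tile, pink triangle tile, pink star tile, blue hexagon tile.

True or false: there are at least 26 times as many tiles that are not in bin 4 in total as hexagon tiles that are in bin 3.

True

tiles that are not in bin 4: 26.
hexagon tiles in bin 3: 1.
The claim requires 26 ≥ 26 × 1 = 26, which holds.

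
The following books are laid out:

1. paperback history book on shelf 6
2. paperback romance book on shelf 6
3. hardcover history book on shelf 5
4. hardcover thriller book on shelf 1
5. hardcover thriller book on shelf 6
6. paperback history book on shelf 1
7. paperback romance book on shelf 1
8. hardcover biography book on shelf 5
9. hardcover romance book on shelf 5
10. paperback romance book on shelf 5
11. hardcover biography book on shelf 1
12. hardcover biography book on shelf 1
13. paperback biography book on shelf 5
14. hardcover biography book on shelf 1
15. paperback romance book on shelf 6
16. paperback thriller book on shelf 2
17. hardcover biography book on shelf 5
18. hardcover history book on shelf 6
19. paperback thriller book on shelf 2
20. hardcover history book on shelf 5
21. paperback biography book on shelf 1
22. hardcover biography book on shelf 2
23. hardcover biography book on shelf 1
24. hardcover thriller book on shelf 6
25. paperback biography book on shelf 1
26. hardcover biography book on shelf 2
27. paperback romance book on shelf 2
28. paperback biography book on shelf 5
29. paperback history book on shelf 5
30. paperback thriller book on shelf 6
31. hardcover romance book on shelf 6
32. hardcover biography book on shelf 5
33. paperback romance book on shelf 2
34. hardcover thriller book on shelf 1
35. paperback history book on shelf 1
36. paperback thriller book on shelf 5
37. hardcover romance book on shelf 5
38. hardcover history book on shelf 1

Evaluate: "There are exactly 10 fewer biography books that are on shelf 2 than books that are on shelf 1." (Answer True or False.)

True

biography books on shelf 2: 2.
books on shelf 1: 12.
The claim requires 12 − 2 (= 10) to equal 10, which holds.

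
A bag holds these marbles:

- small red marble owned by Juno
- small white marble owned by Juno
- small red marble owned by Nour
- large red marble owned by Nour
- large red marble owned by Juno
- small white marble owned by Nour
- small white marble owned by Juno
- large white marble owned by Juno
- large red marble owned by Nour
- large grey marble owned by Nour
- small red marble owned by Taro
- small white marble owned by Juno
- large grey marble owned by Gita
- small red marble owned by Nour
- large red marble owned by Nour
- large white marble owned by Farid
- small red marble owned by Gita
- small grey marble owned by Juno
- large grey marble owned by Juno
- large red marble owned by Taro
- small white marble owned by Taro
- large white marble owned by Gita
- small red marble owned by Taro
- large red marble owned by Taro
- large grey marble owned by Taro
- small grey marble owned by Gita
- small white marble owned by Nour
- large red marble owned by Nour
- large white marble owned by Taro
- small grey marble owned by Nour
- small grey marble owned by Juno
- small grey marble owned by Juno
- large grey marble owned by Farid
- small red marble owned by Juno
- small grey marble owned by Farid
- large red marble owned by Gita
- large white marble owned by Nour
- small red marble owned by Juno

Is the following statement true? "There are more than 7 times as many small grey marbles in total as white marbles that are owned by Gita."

There are 6 small grey marbles.
Count of white marbles owned by Gita: 1.
The claim requires 6 > 7 × 1 = 7, which does not hold.

False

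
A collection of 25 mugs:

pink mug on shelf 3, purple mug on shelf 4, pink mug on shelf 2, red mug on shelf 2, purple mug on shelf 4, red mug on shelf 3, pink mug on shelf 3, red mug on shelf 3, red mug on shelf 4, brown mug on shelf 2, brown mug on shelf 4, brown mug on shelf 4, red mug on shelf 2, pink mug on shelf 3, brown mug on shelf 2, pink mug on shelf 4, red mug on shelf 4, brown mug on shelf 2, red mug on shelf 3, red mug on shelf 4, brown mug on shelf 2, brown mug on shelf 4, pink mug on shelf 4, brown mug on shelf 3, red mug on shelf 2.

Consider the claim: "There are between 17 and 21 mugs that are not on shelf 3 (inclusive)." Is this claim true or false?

True

mugs that are not on shelf 3: 18.
The claim requires 17 ≤ 18 ≤ 21, which holds.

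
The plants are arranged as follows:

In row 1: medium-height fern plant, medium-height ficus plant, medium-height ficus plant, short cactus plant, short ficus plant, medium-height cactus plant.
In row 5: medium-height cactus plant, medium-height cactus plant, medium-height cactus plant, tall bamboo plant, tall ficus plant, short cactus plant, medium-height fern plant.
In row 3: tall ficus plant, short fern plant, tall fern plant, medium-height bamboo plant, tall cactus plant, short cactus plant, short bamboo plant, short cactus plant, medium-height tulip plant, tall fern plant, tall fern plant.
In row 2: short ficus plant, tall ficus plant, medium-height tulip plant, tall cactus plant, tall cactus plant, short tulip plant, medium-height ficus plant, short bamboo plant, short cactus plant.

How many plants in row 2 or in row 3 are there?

in row 2: 9; in row 3: 11; together 9 + 11 = 20.

20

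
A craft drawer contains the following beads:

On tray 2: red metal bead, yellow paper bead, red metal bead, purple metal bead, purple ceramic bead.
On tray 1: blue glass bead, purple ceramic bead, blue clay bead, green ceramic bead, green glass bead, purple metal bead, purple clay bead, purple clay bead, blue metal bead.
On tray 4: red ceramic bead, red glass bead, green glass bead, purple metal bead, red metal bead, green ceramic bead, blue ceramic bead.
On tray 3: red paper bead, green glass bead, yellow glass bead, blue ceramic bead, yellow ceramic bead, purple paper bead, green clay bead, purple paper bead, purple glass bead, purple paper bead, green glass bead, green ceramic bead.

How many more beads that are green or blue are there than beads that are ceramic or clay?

beads that are green or blue: 13.
beads that are ceramic or clay: 13.
13 − 13 = 0.

0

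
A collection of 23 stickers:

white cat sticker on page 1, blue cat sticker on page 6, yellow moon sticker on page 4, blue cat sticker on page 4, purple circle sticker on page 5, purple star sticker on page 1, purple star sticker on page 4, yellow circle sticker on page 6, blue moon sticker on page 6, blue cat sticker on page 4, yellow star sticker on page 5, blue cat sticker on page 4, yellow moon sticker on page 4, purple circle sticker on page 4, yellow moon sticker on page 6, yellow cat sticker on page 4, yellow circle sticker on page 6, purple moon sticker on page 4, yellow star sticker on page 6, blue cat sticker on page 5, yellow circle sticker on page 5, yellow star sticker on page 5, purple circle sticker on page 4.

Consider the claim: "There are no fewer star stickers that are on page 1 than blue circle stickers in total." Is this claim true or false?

True

star stickers on page 1: 1.
blue circle stickers: 0.
The claim requires 1 ≥ 0, which holds.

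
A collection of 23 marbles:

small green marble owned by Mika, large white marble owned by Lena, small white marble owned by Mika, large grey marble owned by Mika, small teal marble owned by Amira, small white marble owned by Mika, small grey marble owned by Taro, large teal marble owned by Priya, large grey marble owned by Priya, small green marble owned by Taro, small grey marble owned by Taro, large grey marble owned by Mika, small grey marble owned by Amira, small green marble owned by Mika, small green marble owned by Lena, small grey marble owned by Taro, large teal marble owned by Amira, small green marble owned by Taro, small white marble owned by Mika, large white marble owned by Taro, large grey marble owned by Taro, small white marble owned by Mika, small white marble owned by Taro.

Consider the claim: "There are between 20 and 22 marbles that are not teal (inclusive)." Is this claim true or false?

True

marbles that are not teal: 20.
The claim requires 20 ≤ 20 ≤ 22, which holds.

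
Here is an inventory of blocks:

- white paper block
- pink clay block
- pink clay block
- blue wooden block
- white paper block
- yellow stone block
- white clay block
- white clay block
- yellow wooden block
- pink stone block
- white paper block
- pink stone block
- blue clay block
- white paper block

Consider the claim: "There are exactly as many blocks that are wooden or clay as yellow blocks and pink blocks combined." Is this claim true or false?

|blocks that are wooden or clay| = 7.
yellow blocks: 2; pink blocks: 4; combined: 2 + 4 = 6.
The claim requires 7 = 6, which does not hold.

False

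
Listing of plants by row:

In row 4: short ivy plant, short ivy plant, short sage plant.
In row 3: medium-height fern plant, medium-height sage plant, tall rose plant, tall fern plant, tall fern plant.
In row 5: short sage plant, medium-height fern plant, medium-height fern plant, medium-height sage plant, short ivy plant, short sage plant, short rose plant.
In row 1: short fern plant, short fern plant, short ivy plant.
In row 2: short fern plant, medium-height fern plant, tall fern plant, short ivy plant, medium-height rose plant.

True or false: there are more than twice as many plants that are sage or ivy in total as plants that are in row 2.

False

plants that are sage or ivy: 10.
plants in row 2: 5.
The claim requires 10 > 2 × 5 = 10, which does not hold.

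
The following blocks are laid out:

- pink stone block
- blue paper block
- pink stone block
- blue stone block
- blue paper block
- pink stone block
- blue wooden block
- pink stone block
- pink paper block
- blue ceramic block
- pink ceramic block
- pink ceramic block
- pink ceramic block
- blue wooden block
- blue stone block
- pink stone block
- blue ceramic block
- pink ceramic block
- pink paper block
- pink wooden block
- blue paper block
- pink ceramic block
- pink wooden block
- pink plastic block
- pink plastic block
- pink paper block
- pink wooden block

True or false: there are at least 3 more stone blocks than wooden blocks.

There are 7 stone blocks.
There are 5 wooden blocks.
The claim requires 7 − 5 = 2 ≥ 3, which does not hold.

False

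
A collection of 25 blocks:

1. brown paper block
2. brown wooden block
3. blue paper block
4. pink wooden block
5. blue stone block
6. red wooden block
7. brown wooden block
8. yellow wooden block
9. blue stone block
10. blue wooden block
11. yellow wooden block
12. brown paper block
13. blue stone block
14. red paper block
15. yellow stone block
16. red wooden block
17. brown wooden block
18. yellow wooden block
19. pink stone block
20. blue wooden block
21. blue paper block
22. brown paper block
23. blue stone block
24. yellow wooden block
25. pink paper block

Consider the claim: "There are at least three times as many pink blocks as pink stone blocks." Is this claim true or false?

pink blocks: 3.
pink stone blocks: 1.
The claim requires 3 ≥ 3 × 1 = 3, which holds.

True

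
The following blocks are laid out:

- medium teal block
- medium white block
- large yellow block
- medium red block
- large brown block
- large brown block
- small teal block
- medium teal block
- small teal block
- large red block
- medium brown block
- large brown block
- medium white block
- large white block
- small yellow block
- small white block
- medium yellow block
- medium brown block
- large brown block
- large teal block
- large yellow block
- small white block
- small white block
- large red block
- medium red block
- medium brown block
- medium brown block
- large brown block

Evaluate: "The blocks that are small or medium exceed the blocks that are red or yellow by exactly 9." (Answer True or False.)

True

|blocks that are small or medium| = 17.
|blocks that are red or yellow| = 8.
The claim requires 17 − 8 (= 9) to equal 9, which holds.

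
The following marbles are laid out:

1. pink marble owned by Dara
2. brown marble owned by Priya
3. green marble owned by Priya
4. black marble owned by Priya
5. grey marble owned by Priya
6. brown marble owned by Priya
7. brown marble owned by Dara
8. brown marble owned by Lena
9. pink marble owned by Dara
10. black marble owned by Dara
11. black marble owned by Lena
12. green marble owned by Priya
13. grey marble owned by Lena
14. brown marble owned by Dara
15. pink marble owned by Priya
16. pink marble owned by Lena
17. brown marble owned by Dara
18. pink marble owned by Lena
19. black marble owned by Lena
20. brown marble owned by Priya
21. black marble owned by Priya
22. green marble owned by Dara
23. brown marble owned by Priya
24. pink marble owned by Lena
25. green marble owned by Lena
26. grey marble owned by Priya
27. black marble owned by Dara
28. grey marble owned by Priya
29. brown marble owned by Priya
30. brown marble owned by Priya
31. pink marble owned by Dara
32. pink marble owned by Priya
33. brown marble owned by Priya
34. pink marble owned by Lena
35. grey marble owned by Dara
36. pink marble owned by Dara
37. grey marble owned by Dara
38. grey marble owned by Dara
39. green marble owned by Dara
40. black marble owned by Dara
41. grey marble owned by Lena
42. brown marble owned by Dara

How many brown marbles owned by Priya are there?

7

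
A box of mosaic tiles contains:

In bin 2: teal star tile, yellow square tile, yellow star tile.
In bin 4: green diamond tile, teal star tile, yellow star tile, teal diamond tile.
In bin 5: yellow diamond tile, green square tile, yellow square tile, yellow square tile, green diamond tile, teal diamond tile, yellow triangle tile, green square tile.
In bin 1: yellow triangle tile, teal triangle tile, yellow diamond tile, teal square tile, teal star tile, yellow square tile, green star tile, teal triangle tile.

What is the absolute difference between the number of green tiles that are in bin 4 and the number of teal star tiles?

2

green tiles in bin 4: 1. teal star tiles: 3.
|1 − 3| = 3 − 1 = 2.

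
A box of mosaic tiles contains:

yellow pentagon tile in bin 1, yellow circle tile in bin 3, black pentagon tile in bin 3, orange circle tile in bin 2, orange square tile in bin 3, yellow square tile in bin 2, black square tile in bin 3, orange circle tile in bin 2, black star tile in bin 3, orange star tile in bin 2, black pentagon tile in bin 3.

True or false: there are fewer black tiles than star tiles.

black tiles: 4.
star tiles: 2.
The claim requires 4 < 2, which does not hold.

False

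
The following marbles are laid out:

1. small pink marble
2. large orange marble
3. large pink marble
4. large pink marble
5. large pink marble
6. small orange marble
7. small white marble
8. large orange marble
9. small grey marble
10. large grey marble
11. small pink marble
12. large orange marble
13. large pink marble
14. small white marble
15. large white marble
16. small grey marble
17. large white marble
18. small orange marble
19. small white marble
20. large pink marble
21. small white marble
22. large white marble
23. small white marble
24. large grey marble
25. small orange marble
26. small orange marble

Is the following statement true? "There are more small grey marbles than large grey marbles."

small grey marbles: 2.
large grey marbles: 2.
The claim requires 2 > 2, which does not hold.

False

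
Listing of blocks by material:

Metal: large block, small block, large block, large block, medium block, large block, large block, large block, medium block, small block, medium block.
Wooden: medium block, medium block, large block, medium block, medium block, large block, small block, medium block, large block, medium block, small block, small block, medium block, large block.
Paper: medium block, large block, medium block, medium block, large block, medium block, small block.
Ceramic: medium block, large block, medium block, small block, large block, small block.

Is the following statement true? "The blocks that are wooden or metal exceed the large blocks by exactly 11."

There are 25 blocks that are wooden or metal.
There are 14 large blocks.
The claim requires 25 − 14 (= 11) to equal 11, which holds.

True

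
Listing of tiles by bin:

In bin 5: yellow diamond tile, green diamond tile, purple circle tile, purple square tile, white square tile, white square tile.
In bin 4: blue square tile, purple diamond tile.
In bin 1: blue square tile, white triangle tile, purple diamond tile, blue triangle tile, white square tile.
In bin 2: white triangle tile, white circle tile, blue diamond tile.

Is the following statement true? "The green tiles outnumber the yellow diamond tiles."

False

There is 1 green tile.
There is 1 yellow diamond tile.
The claim requires 1 > 1, which does not hold.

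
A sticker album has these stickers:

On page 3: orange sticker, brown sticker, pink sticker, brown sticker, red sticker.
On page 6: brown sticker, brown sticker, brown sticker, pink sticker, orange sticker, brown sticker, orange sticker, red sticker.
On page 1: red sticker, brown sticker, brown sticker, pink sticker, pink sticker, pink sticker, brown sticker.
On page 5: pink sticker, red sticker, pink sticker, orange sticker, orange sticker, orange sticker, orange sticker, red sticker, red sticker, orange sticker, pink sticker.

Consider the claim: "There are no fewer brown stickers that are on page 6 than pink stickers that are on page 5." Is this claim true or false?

True

|brown stickers on page 6| = 4.
|pink stickers on page 5| = 3.
The claim requires 4 ≥ 3, which holds.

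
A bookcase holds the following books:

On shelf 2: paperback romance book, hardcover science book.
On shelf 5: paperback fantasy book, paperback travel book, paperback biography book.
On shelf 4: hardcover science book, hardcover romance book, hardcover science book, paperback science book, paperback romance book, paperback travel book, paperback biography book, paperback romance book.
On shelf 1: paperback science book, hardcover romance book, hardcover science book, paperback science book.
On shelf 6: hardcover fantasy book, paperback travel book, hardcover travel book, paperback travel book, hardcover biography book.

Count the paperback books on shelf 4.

5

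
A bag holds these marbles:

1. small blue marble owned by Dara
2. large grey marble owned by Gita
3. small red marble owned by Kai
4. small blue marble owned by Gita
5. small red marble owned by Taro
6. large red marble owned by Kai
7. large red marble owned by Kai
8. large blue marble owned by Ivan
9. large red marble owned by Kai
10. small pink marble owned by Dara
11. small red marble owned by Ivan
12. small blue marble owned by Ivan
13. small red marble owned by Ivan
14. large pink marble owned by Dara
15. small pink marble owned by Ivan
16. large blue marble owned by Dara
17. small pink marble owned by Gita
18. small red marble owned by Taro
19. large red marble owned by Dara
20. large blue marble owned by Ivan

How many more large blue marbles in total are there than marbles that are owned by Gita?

large blue marbles: 3.
marbles owned by Gita: 3.
3 − 3 = 0.

0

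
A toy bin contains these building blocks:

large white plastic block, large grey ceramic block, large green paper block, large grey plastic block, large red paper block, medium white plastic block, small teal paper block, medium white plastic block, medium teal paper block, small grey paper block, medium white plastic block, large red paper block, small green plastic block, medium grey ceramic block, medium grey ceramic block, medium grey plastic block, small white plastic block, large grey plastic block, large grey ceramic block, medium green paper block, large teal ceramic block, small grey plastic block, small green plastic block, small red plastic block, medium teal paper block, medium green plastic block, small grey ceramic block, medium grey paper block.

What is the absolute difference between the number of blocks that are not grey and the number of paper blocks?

blocks that are not grey: 17. paper blocks: 9.
|17 − 9| = 17 − 9 = 8.

8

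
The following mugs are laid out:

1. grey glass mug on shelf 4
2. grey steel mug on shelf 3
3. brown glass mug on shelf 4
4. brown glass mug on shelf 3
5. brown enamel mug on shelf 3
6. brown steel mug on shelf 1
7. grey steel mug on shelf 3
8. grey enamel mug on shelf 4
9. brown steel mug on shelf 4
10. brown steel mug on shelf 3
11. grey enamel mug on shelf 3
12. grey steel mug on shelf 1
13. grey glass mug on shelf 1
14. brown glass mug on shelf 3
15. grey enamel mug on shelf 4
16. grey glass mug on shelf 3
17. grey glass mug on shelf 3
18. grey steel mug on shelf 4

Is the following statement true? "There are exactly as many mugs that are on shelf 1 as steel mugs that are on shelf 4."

False

There are 3 mugs on shelf 1.
There are 2 steel mugs on shelf 4.
The claim requires 3 = 2, which does not hold.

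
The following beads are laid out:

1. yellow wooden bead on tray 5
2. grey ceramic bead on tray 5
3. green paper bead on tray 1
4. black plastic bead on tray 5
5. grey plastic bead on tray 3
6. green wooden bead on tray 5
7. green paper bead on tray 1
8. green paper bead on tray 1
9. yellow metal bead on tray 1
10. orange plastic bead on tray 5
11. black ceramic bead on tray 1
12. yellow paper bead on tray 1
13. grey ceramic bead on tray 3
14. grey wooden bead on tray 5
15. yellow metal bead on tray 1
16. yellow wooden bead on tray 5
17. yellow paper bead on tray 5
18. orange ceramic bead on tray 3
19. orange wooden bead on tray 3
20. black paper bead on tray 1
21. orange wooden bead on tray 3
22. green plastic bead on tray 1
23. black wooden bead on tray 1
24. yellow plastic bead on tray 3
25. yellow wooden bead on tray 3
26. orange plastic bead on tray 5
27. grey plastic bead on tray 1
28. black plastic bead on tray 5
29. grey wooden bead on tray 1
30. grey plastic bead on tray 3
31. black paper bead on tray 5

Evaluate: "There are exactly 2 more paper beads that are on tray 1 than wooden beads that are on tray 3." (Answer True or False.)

True

|paper beads on tray 1| = 5.
|wooden beads on tray 3| = 3.
The claim requires 5 − 3 (= 2) to equal 2, which holds.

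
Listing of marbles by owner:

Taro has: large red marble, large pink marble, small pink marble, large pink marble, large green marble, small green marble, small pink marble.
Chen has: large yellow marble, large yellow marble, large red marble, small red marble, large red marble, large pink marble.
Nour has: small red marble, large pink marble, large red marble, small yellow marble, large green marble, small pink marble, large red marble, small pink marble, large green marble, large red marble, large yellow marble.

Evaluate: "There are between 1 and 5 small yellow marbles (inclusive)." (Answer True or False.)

There is 1 small yellow marble.
The claim requires 1 ≤ 1 ≤ 5, which holds.

True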